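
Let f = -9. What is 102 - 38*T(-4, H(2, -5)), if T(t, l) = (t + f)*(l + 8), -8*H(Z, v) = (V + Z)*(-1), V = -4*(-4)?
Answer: 10331/2 ≈ 5165.5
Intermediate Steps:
V = 16
H(Z, v) = 2 + Z/8 (H(Z, v) = -(16 + Z)*(-1)/8 = -(-16 - Z)/8 = 2 + Z/8)
T(t, l) = (-9 + t)*(8 + l) (T(t, l) = (t - 9)*(l + 8) = (-9 + t)*(8 + l))
102 - 38*T(-4, H(2, -5)) = 102 - 38*(-72 - 9*(2 + (1/8)*2) + 8*(-4) + (2 + (1/8)*2)*(-4)) = 102 - 38*(-72 - 9*(2 + 1/4) - 32 + (2 + 1/4)*(-4)) = 102 - 38*(-72 - 9*9/4 - 32 + (9/4)*(-4)) = 102 - 38*(-72 - 81/4 - 32 - 9) = 102 - 38*(-533/4) = 102 + 10127/2 = 10331/2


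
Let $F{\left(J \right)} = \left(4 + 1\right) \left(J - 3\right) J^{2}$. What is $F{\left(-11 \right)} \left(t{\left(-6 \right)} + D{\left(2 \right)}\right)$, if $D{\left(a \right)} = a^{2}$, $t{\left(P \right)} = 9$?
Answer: $-110110$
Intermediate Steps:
$F{\left(J \right)} = J^{2} \left(-15 + 5 J\right)$ ($F{\left(J \right)} = 5 \left(-3 + J\right) J^{2} = \left(-15 + 5 J\right) J^{2} = J^{2} \left(-15 + 5 J\right)$)
$F{\left(-11 \right)} \left(t{\left(-6 \right)} + D{\left(2 \right)}\right) = 5 \left(-11\right)^{2} \left(-3 - 11\right) \left(9 + 2^{2}\right) = 5 \cdot 121 \left(-14\right) \left(9 + 4\right) = \left(-8470\right) 13 = -110110$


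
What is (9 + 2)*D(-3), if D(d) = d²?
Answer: 99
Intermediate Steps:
(9 + 2)*D(-3) = (9 + 2)*(-3)² = 11*9 = 99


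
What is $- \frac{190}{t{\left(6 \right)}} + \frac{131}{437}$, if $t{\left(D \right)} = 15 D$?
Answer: $- \frac{7124}{3933} \approx -1.8113$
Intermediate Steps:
$- \frac{190}{t{\left(6 \right)}} + \frac{131}{437} = - \frac{190}{15 \cdot 6} + \frac{131}{437} = - \frac{190}{90} + 131 \cdot \frac{1}{437} = \left(-190\right) \frac{1}{90} + \frac{131}{437} = - \frac{19}{9} + \frac{131}{437} = - \frac{7124}{3933}$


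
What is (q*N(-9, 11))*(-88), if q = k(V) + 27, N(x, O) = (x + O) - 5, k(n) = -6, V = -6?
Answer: 5544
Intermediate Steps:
N(x, O) = -5 + O + x (N(x, O) = (O + x) - 5 = -5 + O + x)
q = 21 (q = -6 + 27 = 21)
(q*N(-9, 11))*(-88) = (21*(-5 + 11 - 9))*(-88) = (21*(-3))*(-88) = -63*(-88) = 5544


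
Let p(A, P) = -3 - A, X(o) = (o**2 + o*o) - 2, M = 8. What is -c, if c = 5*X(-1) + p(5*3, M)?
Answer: 18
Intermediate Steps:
X(o) = -2 + 2*o**2 (X(o) = (o**2 + o**2) - 2 = 2*o**2 - 2 = -2 + 2*o**2)
c = -18 (c = 5*(-2 + 2*(-1)**2) + (-3 - 5*3) = 5*(-2 + 2*1) + (-3 - 1*15) = 5*(-2 + 2) + (-3 - 15) = 5*0 - 18 = 0 - 18 = -18)
-c = -1*(-18) = 18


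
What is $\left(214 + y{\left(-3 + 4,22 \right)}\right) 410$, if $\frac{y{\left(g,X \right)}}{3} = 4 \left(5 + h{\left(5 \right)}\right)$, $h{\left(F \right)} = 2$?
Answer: $122180$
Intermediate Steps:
$y{\left(g,X \right)} = 84$ ($y{\left(g,X \right)} = 3 \cdot 4 \left(5 + 2\right) = 3 \cdot 4 \cdot 7 = 3 \cdot 28 = 84$)
$\left(214 + y{\left(-3 + 4,22 \right)}\right) 410 = \left(214 + 84\right) 410 = 298 \cdot 410 = 122180$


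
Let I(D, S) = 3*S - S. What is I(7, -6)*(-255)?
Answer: 3060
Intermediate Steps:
I(D, S) = 2*S
I(7, -6)*(-255) = (2*(-6))*(-255) = -12*(-255) = 3060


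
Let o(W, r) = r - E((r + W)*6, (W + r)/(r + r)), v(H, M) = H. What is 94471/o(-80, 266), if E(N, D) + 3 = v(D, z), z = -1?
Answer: 1933022/5497 ≈ 351.65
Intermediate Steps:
E(N, D) = -3 + D
o(W, r) = 3 + r - (W + r)/(2*r) (o(W, r) = r - (-3 + (W + r)/(r + r)) = r - (-3 + (W + r)/((2*r))) = r - (-3 + (W + r)*(1/(2*r))) = r - (-3 + (W + r)/(2*r)) = r + (3 - (W + r)/(2*r)) = 3 + r - (W + r)/(2*r))
94471/o(-80, 266) = 94471/(5/2 + 266 - ½*(-80)/266) = 94471/(5/2 + 266 - ½*(-80)*1/266) = 94471/(5/2 + 266 + 20/133) = 94471/(71461/266) = 94471*(266/71461) = 1933022/5497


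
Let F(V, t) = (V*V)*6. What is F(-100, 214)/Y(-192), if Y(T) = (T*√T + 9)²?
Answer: 20000*I/(9*(-262141*I + 1024*√3)) ≈ -0.0084768 + 5.7353e-5*I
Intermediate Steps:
F(V, t) = 6*V² (F(V, t) = V²*6 = 6*V²)
Y(T) = (9 + T^(3/2))² (Y(T) = (T^(3/2) + 9)² = (9 + T^(3/2))²)
F(-100, 214)/Y(-192) = (6*(-100)²)/((9 + (-192)^(3/2))²) = (6*10000)/((9 - 1536*I*√3)²) = 60000/(9 - 1536*I*√3)²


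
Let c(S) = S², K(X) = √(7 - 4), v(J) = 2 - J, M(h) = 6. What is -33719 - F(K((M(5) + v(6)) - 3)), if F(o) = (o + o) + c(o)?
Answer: -33722 - 2*√3 ≈ -33725.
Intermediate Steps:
K(X) = √3
F(o) = o² + 2*o (F(o) = (o + o) + o² = 2*o + o² = o² + 2*o)
-33719 - F(K((M(5) + v(6)) - 3)) = -33719 - √3*(2 + √3)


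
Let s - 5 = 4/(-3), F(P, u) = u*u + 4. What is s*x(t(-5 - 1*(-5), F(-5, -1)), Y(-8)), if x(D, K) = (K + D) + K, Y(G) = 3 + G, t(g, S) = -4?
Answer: -154/3 ≈ -51.333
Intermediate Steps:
F(P, u) = 4 + u**2 (F(P, u) = u**2 + 4 = 4 + u**2)
x(D, K) = D + 2*K (x(D, K) = (D + K) + K = D + 2*K)
s = 11/3 (s = 5 + 4/(-3) = 5 + 4*(-1/3) = 5 - 4/3 = 11/3 ≈ 3.6667)
s*x(t(-5 - 1*(-5), F(-5, -1)), Y(-8)) = 11*(-4 + 2*(3 - 8))/3 = 11*(-4 + 2*(-5))/3 = 11*(-4 - 10)/3 = (11/3)*(-14) = -154/3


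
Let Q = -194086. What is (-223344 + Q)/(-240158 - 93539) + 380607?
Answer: 514201747/1351 ≈ 3.8061e+5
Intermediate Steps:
(-223344 + Q)/(-240158 - 93539) + 380607 = (-223344 - 194086)/(-240158 - 93539) + 380607 = -417430/(-333697) + 380607 = -417430*(-1/333697) + 380607 = 1690/1351 + 380607 = 514201747/1351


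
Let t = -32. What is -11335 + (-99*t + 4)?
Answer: -8163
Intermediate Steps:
-11335 + (-99*t + 4) = -11335 + (-99*(-32) + 4) = -11335 + (3168 + 4) = -11335 + 3172 = -8163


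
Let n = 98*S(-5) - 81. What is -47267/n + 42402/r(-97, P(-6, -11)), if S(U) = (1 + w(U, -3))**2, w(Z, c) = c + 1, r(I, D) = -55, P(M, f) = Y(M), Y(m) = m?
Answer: -3320519/935 ≈ -3551.4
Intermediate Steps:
P(M, f) = M
w(Z, c) = 1 + c
S(U) = 1 (S(U) = (1 + (1 - 3))**2 = (1 - 2)**2 = (-1)**2 = 1)
n = 17 (n = 98*1 - 81 = 98 - 81 = 17)
-47267/n + 42402/r(-97, P(-6, -11)) = -47267/17 + 42402/(-55) = -47267*1/17 + 42402*(-1/55) = -47267/17 - 42402/55 = -3320519/935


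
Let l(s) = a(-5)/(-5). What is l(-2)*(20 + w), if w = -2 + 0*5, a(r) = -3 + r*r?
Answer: -396/5 ≈ -79.200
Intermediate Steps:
a(r) = -3 + r**2
w = -2 (w = -2 + 0 = -2)
l(s) = -22/5 (l(s) = (-3 + (-5)**2)/(-5) = (-3 + 25)*(-1/5) = 22*(-1/5) = -22/5)
l(-2)*(20 + w) = -22*(20 - 2)/5 = -22/5*18 = -396/5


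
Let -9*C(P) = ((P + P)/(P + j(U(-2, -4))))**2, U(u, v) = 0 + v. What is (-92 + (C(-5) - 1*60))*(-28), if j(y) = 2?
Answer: 347536/81 ≈ 4290.6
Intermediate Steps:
U(u, v) = v
C(P) = -4*P**2/(9*(2 + P)**2) (C(P) = -(P + P)**2/(P + 2)**2/9 = -4*P**2/(2 + P)**2/9 = -4*P**2/(9*(2 + P)**2))
(-92 + (C(-5) - 1*60))*(-28) = (-92 + (-4/9*(-5)**2/(2 - 5)**2 - 1*60))*(-28) = (-92 + (-4/9*25/(-3)**2 - 60))*(-28) = (-92 + (-4/9*25*1/9 - 60))*(-28) = (-92 + (-100/81 - 60))*(-28) = (-92 - 4960/81)*(-28) = -12412/81*(-28) = 347536/81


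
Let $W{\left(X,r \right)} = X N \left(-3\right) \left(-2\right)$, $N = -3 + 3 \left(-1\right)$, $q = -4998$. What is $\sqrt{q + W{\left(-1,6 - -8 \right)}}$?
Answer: $i \sqrt{4962} \approx 70.441 i$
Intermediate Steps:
$N = -6$ ($N = -3 - 3 = -6$)
$W{\left(X,r \right)} = - 36 X$ ($W{\left(X,r \right)} = X \left(-6\right) \left(-3\right) \left(-2\right) = - 6 X \left(-3\right) \left(-2\right) = 18 X \left(-2\right) = - 36 X$)
$\sqrt{q + W{\left(-1,6 - -8 \right)}} = \sqrt{-4998 - -36} = \sqrt{-4998 + 36} = \sqrt{-4962} = i \sqrt{4962}$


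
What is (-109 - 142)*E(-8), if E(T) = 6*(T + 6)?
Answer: 3012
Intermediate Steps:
E(T) = 36 + 6*T (E(T) = 6*(6 + T) = 36 + 6*T)
(-109 - 142)*E(-8) = (-109 - 142)*(36 + 6*(-8)) = -251*(36 - 48) = -251*(-12) = 3012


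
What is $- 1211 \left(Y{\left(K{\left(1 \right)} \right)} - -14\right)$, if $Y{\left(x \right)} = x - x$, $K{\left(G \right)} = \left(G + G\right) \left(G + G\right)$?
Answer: $-16954$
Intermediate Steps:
$K{\left(G \right)} = 4 G^{2}$ ($K{\left(G \right)} = 2 G 2 G = 4 G^{2}$)
$Y{\left(x \right)} = 0$
$- 1211 \left(Y{\left(K{\left(1 \right)} \right)} - -14\right) = - 1211 \left(0 - -14\right) = - 1211 \left(0 + 14\right) = \left(-1211\right) 14 = -16954$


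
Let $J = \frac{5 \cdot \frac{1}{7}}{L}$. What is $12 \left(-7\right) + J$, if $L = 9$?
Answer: $- \frac{5287}{63} \approx -83.921$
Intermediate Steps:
$J = \frac{5}{63}$ ($J = \frac{5 \cdot \frac{1}{7}}{9} = 5 \cdot \frac{1}{7} \cdot \frac{1}{9} = \frac{5}{7} \cdot \frac{1}{9} = \frac{5}{63} \approx 0.079365$)
$12 \left(-7\right) + J = 12 \left(-7\right) + \frac{5}{63} = -84 + \frac{5}{63} = - \frac{5287}{63}$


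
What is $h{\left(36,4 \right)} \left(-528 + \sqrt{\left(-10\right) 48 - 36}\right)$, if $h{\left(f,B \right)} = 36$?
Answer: $-19008 + 72 i \sqrt{129} \approx -19008.0 + 817.76 i$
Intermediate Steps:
$h{\left(36,4 \right)} \left(-528 + \sqrt{\left(-10\right) 48 - 36}\right) = 36 \left(-528 + \sqrt{\left(-10\right) 48 - 36}\right) = 36 \left(-528 + \sqrt{-480 - 36}\right) = 36 \left(-528 + \sqrt{-516}\right) = 36 \left(-528 + 2 i \sqrt{129}\right) = -19008 + 72 i \sqrt{129}$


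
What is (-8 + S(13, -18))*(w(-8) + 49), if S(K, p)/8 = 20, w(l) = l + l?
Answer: 5016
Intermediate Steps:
w(l) = 2*l
S(K, p) = 160 (S(K, p) = 8*20 = 160)
(-8 + S(13, -18))*(w(-8) + 49) = (-8 + 160)*(2*(-8) + 49) = 152*(-16 + 49) = 152*33 = 5016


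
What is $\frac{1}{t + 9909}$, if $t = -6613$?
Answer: $\frac{1}{3296} \approx 0.0003034$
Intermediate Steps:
$\frac{1}{t + 9909} = \frac{1}{-6613 + 9909} = \frac{1}{3296}$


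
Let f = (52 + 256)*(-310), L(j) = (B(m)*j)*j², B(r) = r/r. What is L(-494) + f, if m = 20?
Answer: -120649264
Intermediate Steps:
B(r) = 1
L(j) = j³ (L(j) = (1*j)*j² = j*j² = j³)
f = -95480 (f = 308*(-310) = -95480)
L(-494) + f = (-494)³ - 95480 = -120553784 - 95480 = -120649264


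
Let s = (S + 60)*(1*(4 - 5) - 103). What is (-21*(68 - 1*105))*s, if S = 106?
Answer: -13414128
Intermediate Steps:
s = -17264 (s = (106 + 60)*(1*(4 - 5) - 103) = 166*(1*(-1) - 103) = 166*(-1 - 103) = 166*(-104) = -17264)
(-21*(68 - 1*105))*s = -21*(68 - 1*105)*(-17264) = -21*(68 - 105)*(-17264) = -21*(-37)*(-17264) = 777*(-17264) = -13414128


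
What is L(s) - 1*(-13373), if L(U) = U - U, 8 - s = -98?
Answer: 13373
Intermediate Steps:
s = 106 (s = 8 - 1*(-98) = 8 + 98 = 106)
L(U) = 0
L(s) - 1*(-13373) = 0 - 1*(-13373) = 0 + 13373 = 13373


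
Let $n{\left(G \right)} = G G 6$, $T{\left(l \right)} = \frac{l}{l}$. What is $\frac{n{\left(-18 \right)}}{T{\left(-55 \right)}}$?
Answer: $1944$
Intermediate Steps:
$T{\left(l \right)} = 1$
$n{\left(G \right)} = 6 G^{2}$ ($n{\left(G \right)} = G^{2} \cdot 6 = 6 G^{2}$)
$\frac{n{\left(-18 \right)}}{T{\left(-55 \right)}} = \frac{6 \left(-18\right)^{2}}{1} = 6 \cdot 324 \cdot 1 = 1944 \cdot 1 = 1944$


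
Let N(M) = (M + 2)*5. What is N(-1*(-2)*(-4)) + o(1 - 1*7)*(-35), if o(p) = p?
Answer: 180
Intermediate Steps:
N(M) = 10 + 5*M (N(M) = (2 + M)*5 = 10 + 5*M)
N(-1*(-2)*(-4)) + o(1 - 1*7)*(-35) = (10 + 5*(-1*(-2)*(-4))) + (1 - 1*7)*(-35) = (10 + 5*(2*(-4))) + (1 - 7)*(-35) = (10 + 5*(-8)) - 6*(-35) = (10 - 40) + 210 = -30 + 210 = 180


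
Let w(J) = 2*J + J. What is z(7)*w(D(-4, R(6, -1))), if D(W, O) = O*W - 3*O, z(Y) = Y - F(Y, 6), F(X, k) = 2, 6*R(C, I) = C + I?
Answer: -175/2 ≈ -87.500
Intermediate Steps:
R(C, I) = C/6 + I/6 (R(C, I) = (C + I)/6 = C/6 + I/6)
z(Y) = -2 + Y (z(Y) = Y - 1*2 = Y - 2 = -2 + Y)
D(W, O) = -3*O + O*W
w(J) = 3*J
z(7)*w(D(-4, R(6, -1))) = (-2 + 7)*(3*(((⅙)*6 + (⅙)*(-1))*(-3 - 4))) = 5*(3*((1 - ⅙)*(-7))) = 5*(3*((⅚)*(-7))) = 5*(3*(-35/6)) = 5*(-35/2) = -175/2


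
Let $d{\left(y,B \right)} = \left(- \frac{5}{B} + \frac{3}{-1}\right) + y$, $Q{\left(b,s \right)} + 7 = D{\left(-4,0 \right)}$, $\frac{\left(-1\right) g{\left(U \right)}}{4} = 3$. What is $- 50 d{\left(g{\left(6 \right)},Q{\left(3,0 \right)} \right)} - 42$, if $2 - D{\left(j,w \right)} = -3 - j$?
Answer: $\frac{1999}{3} \approx 666.33$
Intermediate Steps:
$g{\left(U \right)} = -12$ ($g{\left(U \right)} = \left(-4\right) 3 = -12$)
$D{\left(j,w \right)} = 5 + j$ ($D{\left(j,w \right)} = 2 - \left(-3 - j\right) = 2 + \left(3 + j\right) = 5 + j$)
$Q{\left(b,s \right)} = -6$ ($Q{\left(b,s \right)} = -7 + \left(5 - 4\right) = -7 + 1 = -6$)
$d{\left(y,B \right)} = -3 + y - \frac{5}{B}$ ($d{\left(y,B \right)} = \left(- \frac{5}{B} + 3 \left(-1\right)\right) + y = \left(- \frac{5}{B} - 3\right) + y = \left(-3 - \frac{5}{B}\right) + y = -3 + y - \frac{5}{B}$)
$- 50 d{\left(g{\left(6 \right)},Q{\left(3,0 \right)} \right)} - 42 = - 50 \left(-3 - 12 - \frac{5}{-6}\right) - 42 = - 50 \left(-3 - 12 - - \frac{5}{6}\right) - 42 = - 50 \left(-3 - 12 + \frac{5}{6}\right) - 42 = \left(-50\right) \left(- \frac{85}{6}\right) - 42 = \frac{2125}{3} - 42 = \frac{1999}{3}$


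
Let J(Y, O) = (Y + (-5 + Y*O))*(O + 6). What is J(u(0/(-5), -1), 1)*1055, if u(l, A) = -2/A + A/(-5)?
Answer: -4431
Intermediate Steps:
u(l, A) = -2/A - A/5 (u(l, A) = -2/A + A*(-1/5) = -2/A - A/5)
J(Y, O) = (6 + O)*(-5 + Y + O*Y) (J(Y, O) = (Y + (-5 + O*Y))*(6 + O) = (-5 + Y + O*Y)*(6 + O) = (6 + O)*(-5 + Y + O*Y))
J(u(0/(-5), -1), 1)*1055 = (-30 - 5*1 + 6*(-2/(-1) - 1/5*(-1)) + (-2/(-1) - 1/5*(-1))*1**2 + 7*1*(-2/(-1) - 1/5*(-1)))*1055 = (-30 - 5 + 6*(-2*(-1) + 1/5) + (-2*(-1) + 1/5)*1 + 7*1*(-2*(-1) + 1/5))*1055 = (-30 - 5 + 6*(2 + 1/5) + (2 + 1/5)*1 + 7*1*(2 + 1/5))*1055 = (-30 - 5 + 6*(11/5) + (11/5)*1 + 7*1*(11/5))*1055 = (-30 - 5 + 66/5 + 11/5 + 77/5)*1055 = -21/5*1055 = -4431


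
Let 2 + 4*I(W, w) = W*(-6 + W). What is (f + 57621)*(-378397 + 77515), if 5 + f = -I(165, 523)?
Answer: -30724715871/2 ≈ -1.5362e+10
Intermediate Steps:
I(W, w) = -½ + W*(-6 + W)/4 (I(W, w) = -½ + (W*(-6 + W))/4 = -½ + W*(-6 + W)/4)
f = -26253/4 (f = -5 - (-½ - 3/2*165 + (¼)*165²) = -5 - (-½ - 495/2 + (¼)*27225) = -5 - (-½ - 495/2 + 27225/4) = -5 - 1*26233/4 = -5 - 26233/4 = -26253/4 ≈ -6563.3)
(f + 57621)*(-378397 + 77515) = (-26253/4 + 57621)*(-378397 + 77515) = (204231/4)*(-300882) = -30724715871/2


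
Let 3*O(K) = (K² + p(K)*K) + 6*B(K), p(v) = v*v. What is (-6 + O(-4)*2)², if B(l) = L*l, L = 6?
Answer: 17956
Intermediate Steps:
p(v) = v²
B(l) = 6*l
O(K) = 12*K + K²/3 + K³/3 (O(K) = ((K² + K²*K) + 6*(6*K))/3 = ((K² + K³) + 36*K)/3 = (K² + K³ + 36*K)/3 = 12*K + K²/3 + K³/3)
(-6 + O(-4)*2)² = (-6 + ((⅓)*(-4)*(36 - 4 + (-4)²))*2)² = (-6 + ((⅓)*(-4)*(36 - 4 + 16))*2)² = (-6 + ((⅓)*(-4)*48)*2)² = (-6 - 64*2)² = (-6 - 128)² = (-134)² = 17956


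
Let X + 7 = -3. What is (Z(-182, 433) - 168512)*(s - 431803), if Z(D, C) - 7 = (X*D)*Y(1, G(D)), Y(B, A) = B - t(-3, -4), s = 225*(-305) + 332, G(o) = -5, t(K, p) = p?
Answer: 79717802880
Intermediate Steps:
X = -10 (X = -7 - 3 = -10)
s = -68293 (s = -68625 + 332 = -68293)
Y(B, A) = 4 + B (Y(B, A) = B - 1*(-4) = B + 4 = 4 + B)
Z(D, C) = 7 - 50*D (Z(D, C) = 7 + (-10*D)*(4 + 1) = 7 - 10*D*5 = 7 - 50*D)
(Z(-182, 433) - 168512)*(s - 431803) = ((7 - 50*(-182)) - 168512)*(-68293 - 431803) = ((7 + 9100) - 168512)*(-500096) = (9107 - 168512)*(-500096) = -159405*(-500096) = 79717802880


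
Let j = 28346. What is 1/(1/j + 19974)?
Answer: 28346/566183005 ≈ 5.0065e-5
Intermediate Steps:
1/(1/j + 19974) = 1/(1/28346 + 19974) = 1/(566183005/28346) = 28346/566183005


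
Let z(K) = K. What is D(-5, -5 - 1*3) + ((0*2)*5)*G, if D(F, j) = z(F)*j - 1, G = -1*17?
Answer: 39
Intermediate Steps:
G = -17
D(F, j) = -1 + F*j (D(F, j) = F*j - 1 = -1 + F*j)
D(-5, -5 - 1*3) + ((0*2)*5)*G = (-1 - 5*(-5 - 1*3)) + ((0*2)*5)*(-17) = (-1 - 5*(-5 - 3)) + (0*5)*(-17) = (-1 - 5*(-8)) + 0*(-17) = (-1 + 40) + 0 = 39 + 0 = 39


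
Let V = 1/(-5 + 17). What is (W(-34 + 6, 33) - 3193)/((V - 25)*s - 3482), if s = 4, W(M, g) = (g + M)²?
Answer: 9504/10745 ≈ 0.88450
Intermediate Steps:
W(M, g) = (M + g)²
V = 1/12 ≈ 0.083333
(W(-34 + 6, 33) - 3193)/((V - 25)*s - 3482) = (((-34 + 6) + 33)² - 3193)/((1/12 - 25)*4 - 3482) = ((-28 + 33)² - 3193)/(-299/12*4 - 3482) = (5² - 3193)/(-299/3 - 3482) = (25 - 3193)/(-10745/3) = -3168*(-3/10745) = 9504/10745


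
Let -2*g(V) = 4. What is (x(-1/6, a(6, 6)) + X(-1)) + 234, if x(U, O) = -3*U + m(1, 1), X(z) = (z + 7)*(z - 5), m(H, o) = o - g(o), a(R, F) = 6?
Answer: 403/2 ≈ 201.50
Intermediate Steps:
g(V) = -2 (g(V) = -1/2*4 = -2)
m(H, o) = 2 + o (m(H, o) = o - 1*(-2) = o + 2 = 2 + o)
X(z) = (-5 + z)*(7 + z) (X(z) = (7 + z)*(-5 + z) = (-5 + z)*(7 + z))
x(U, O) = 3 - 3*U (x(U, O) = -3*U + (2 + 1) = -3*U + 3 = 3 - 3*U)
(x(-1/6, a(6, 6)) + X(-1)) + 234 = ((3 - (-3)/6) + (-35 + (-1)**2 + 2*(-1))) + 234 = ((3 - (-3)/6) + (-35 + 1 - 2)) + 234 = ((3 - 3*(-1/6)) - 36) + 234 = ((3 + 1/2) - 36) + 234 = (7/2 - 36) + 234 = -65/2 + 234 = 403/2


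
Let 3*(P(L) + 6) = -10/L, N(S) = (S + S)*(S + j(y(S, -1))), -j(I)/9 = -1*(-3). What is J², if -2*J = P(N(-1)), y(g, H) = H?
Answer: 259081/28224 ≈ 9.1795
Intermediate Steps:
j(I) = -27 (j(I) = -(-9)*(-3) = -9*3 = -27)
N(S) = 2*S*(-27 + S) (N(S) = (S + S)*(S - 27) = (2*S)*(-27 + S) = 2*S*(-27 + S))
P(L) = -6 - 10/(3*L) (P(L) = -6 + (-10/L)/3 = -6 - 10/(3*L))
J = 509/168 (J = -(-6 - 10*(-1/(2*(-27 - 1)))/3)/2 = -(-6 - 10/(3*(2*(-1)*(-28))))/2 = -(-6 - 10/3/56)/2 = -(-6 - 10/3*1/56)/2 = -(-6 - 5/84)/2 = -½*(-509/84) = 509/168 ≈ 3.0298)
J² = (509/168)² = 259081/28224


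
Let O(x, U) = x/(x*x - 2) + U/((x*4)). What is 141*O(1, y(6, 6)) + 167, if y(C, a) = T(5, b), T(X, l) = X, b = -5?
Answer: 809/4 ≈ 202.25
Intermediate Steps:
y(C, a) = 5
O(x, U) = x/(-2 + x²) + U/(4*x) (O(x, U) = x/(x² - 2) + U/((4*x)) = x/(-2 + x²) + U*(1/(4*x)) = x/(-2 + x²) + U/(4*x))
141*O(1, y(6, 6)) + 167 = 141*((1² - ½*5 + (¼)*5*1²)/(1*(-2 + 1²))) + 167 = 141*(1*(1 - 5/2 + (¼)*5*1)/(-2 + 1)) + 167 = 141*(1*(1 - 5/2 + 5/4)/(-1)) + 167 = 141*(1*(-1)*(-¼)) + 167 = 141*(¼) + 167 = 141/4 + 167 = 809/4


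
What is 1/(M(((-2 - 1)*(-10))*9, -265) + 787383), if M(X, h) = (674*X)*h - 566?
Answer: -1/47437883 ≈ -2.1080e-8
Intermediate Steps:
M(X, h) = -566 + 674*X*h (M(X, h) = 674*X*h - 566 = -566 + 674*X*h)
1/(M(((-2 - 1)*(-10))*9, -265) + 787383) = 1/((-566 + 674*(((-2 - 1)*(-10))*9)*(-265)) + 787383) = 1/((-566 + 674*(-3*(-10)*9)*(-265)) + 787383) = 1/((-566 + 674*(30*9)*(-265)) + 787383) = 1/((-566 + 674*270*(-265)) + 787383) = 1/((-566 - 48224700) + 787383) = 1/(-48225266 + 787383) = 1/(-47437883) = -1/47437883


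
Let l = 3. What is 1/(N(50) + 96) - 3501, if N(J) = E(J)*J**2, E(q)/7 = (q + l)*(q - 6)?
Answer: -142876146095/40810096 ≈ -3501.0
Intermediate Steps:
E(q) = 7*(-6 + q)*(3 + q) (E(q) = 7*((q + 3)*(q - 6)) = 7*((3 + q)*(-6 + q)) = 7*((-6 + q)*(3 + q)) = 7*(-6 + q)*(3 + q))
N(J) = J**2*(-126 - 21*J + 7*J**2) (N(J) = (-126 - 21*J + 7*J**2)*J**2 = J**2*(-126 - 21*J + 7*J**2))
1/(N(50) + 96) - 3501 = 1/(7*50**2*(-18 + 50**2 - 3*50) + 96) - 3501 = 1/(7*2500*(-18 + 2500 - 150) + 96) - 3501 = 1/(7*2500*2332 + 96) - 3501 = 1/(40810000 + 96) - 3501 = 1/40810096 - 3501 = -142876146095/40810096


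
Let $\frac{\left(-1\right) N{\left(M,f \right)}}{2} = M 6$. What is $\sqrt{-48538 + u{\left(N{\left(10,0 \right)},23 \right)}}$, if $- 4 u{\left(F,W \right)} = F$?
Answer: $2 i \sqrt{12127} \approx 220.25 i$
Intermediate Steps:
$N{\left(M,f \right)} = - 12 M$ ($N{\left(M,f \right)} = - 2 M 6 = - 2 \cdot 6 M = - 12 M$)
$u{\left(F,W \right)} = - \frac{F}{4}$
$\sqrt{-48538 + u{\left(N{\left(10,0 \right)},23 \right)}} = \sqrt{-48538 - \frac{\left(-12\right) 10}{4}} = \sqrt{-48538 - -30} = \sqrt{-48538 + 30} = \sqrt{-48508} = 2 i \sqrt{12127}$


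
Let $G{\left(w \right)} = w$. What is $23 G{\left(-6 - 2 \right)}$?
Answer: $-184$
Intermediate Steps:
$23 G{\left(-6 - 2 \right)} = 23 \left(-6 - 2\right) = 23 \left(-8\right) = -184$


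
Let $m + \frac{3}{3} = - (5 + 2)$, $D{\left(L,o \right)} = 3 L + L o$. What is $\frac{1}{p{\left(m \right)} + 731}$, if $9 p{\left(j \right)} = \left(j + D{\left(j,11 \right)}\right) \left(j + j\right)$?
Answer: $\frac{3}{2833} \approx 0.0010589$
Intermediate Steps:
$m = -8$ ($m = -1 - \left(5 + 2\right) = -1 - 7 = -8$)
$p{\left(j \right)} = \frac{10 j^{2}}{3}$ ($p{\left(j \right)} = \frac{\left(j + j \left(3 + 11\right)\right) \left(j + j\right)}{9} = \frac{\left(j + j 14\right) 2 j}{9} = \frac{\left(j + 14 j\right) 2 j}{9} = \frac{15 j 2 j}{9} = \frac{30 j^{2}}{9} = \frac{10 j^{2}}{3}$)
$\frac{1}{p{\left(m \right)} + 731} = \frac{1}{\frac{10 \left(-8\right)^{2}}{3} + 731} = \frac{1}{\frac{10}{3} \cdot 64 + 731} = \frac{1}{\frac{640}{3} + 731} = \frac{1}{\frac{2833}{3}} = \frac{3}{2833}$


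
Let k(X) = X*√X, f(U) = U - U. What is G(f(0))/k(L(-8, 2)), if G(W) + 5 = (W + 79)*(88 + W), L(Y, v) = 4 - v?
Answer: 6947*√2/4 ≈ 2456.1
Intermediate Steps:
f(U) = 0
G(W) = -5 + (79 + W)*(88 + W) (G(W) = -5 + (W + 79)*(88 + W) = -5 + (79 + W)*(88 + W))
k(X) = X^(3/2)
G(f(0))/k(L(-8, 2)) = (6947 + 0² + 167*0)/((4 - 1*2)^(3/2)) = (6947 + 0 + 0)/((4 - 2)^(3/2)) = 6947/(2^(3/2)) = 6947/((2*√2)) = 6947*(√2/4) = 6947*√2/4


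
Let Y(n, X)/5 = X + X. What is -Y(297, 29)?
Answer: -290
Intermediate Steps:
Y(n, X) = 10*X (Y(n, X) = 5*(X + X) = 5*(2*X) = 10*X)
-Y(297, 29) = -10*29 = -1*290 = -290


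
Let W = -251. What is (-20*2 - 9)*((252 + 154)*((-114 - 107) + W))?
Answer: 9389968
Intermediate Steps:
(-20*2 - 9)*((252 + 154)*((-114 - 107) + W)) = (-20*2 - 9)*((252 + 154)*((-114 - 107) - 251)) = (-40 - 9)*(406*(-221 - 251)) = -19894*(-472) = -49*(-191632) = 9389968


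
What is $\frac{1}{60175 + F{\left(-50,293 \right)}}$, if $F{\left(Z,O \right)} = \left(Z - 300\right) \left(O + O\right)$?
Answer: $- \frac{1}{144925} \approx -6.9001 \cdot 10^{-6}$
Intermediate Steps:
$F{\left(Z,O \right)} = 2 O \left(-300 + Z\right)$ ($F{\left(Z,O \right)} = \left(-300 + Z\right) 2 O = 2 O \left(-300 + Z\right)$)
$\frac{1}{60175 + F{\left(-50,293 \right)}} = \frac{1}{60175 + 2 \cdot 293 \left(-300 - 50\right)} = \frac{1}{60175 + 2 \cdot 293 \left(-350\right)} = \frac{1}{60175 - 205100} = \frac{1}{-144925} = - \frac{1}{144925}$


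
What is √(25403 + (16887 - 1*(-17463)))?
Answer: √59753 ≈ 244.44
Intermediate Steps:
√(25403 + (16887 - 1*(-17463))) = √(25403 + (16887 + 17463)) = √(25403 + 34350) = √59753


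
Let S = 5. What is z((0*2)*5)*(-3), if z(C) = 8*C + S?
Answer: -15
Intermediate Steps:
z(C) = 5 + 8*C (z(C) = 8*C + 5 = 5 + 8*C)
z((0*2)*5)*(-3) = (5 + 8*((0*2)*5))*(-3) = (5 + 8*(0*5))*(-3) = (5 + 8*0)*(-3) = (5 + 0)*(-3) = 5*(-3) = -15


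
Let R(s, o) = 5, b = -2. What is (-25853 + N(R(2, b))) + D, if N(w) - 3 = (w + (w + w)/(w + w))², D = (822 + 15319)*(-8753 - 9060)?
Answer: -287545447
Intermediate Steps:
D = -287519633 (D = 16141*(-17813) = -287519633)
N(w) = 3 + (1 + w)² (N(w) = 3 + (w + (w + w)/(w + w))² = 3 + (w + (2*w)/((2*w)))² = 3 + (w + (2*w)*(1/(2*w)))² = 3 + (w + 1)² = 3 + (1 + w)²)
(-25853 + N(R(2, b))) + D = (-25853 + (3 + (1 + 5)²)) - 287519633 = (-25853 + (3 + 6²)) - 287519633 = (-25853 + (3 + 36)) - 287519633 = (-25853 + 39) - 287519633 = -25814 - 287519633 = -287545447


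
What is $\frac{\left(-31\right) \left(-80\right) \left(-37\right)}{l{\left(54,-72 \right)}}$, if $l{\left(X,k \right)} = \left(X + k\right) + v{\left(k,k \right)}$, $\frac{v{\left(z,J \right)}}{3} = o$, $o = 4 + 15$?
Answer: $- \frac{91760}{39} \approx -2352.8$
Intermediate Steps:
$o = 19$
$v{\left(z,J \right)} = 57$ ($v{\left(z,J \right)} = 3 \cdot 19 = 57$)
$l{\left(X,k \right)} = 57 + X + k$ ($l{\left(X,k \right)} = \left(X + k\right) + 57 = 57 + X + k$)
$\frac{\left(-31\right) \left(-80\right) \left(-37\right)}{l{\left(54,-72 \right)}} = \frac{\left(-31\right) \left(-80\right) \left(-37\right)}{57 + 54 - 72} = \frac{2480 \left(-37\right)}{39} = \left(-91760\right) \frac{1}{39} = - \frac{91760}{39}$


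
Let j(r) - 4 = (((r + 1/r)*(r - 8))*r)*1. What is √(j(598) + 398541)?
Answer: √211385495 ≈ 14539.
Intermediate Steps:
j(r) = 4 + r*(-8 + r)*(r + 1/r) (j(r) = 4 + (((r + 1/r)*(r - 8))*r)*1 = 4 + (((r + 1/r)*(-8 + r))*r)*1 = 4 + (((-8 + r)*(r + 1/r))*r)*1 = 4 + (r*(-8 + r)*(r + 1/r))*1 = 4 + r*(-8 + r)*(r + 1/r))
√(j(598) + 398541) = √((-4 + 598 + 598³ - 8*598²) + 398541) = √((-4 + 598 + 213847192 - 8*357604) + 398541) = √((-4 + 598 + 213847192 - 2860832) + 398541) = √(210986954 + 398541) = √211385495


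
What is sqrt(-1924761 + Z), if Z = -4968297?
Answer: I*sqrt(6893058) ≈ 2625.5*I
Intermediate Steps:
sqrt(-1924761 + Z) = sqrt(-1924761 - 4968297) = sqrt(-6893058) = I*sqrt(6893058)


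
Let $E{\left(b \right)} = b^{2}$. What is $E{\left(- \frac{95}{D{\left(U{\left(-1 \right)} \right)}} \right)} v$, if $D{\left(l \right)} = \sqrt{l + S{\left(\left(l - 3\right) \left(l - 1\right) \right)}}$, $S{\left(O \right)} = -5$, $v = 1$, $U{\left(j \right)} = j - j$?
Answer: $-1805$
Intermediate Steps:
$U{\left(j \right)} = 0$
$D{\left(l \right)} = \sqrt{-5 + l}$ ($D{\left(l \right)} = \sqrt{l - 5} = \sqrt{-5 + l}$)
$E{\left(- \frac{95}{D{\left(U{\left(-1 \right)} \right)}} \right)} v = \left(- \frac{95}{\sqrt{-5 + 0}}\right)^{2} \cdot 1 = \left(- \frac{95}{\sqrt{-5}}\right)^{2} \cdot 1 = \left(- \frac{95}{i \sqrt{5}}\right)^{2} \cdot 1 = \left(- 95 \left(- \frac{i \sqrt{5}}{5}\right)\right)^{2} \cdot 1 = \left(19 i \sqrt{5}\right)^{2} \cdot 1 = \left(-1805\right) 1 = -1805$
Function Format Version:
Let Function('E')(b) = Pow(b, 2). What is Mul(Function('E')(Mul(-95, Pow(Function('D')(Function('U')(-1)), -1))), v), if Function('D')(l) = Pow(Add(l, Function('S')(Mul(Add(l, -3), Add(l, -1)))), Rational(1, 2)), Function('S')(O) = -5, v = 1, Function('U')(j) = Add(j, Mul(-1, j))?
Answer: -1805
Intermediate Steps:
Function('U')(j) = 0
Function('D')(l) = Pow(Add(-5, l), Rational(1, 2)) (Function('D')(l) = Pow(Add(l, -5), Rational(1, 2)) = Pow(Add(-5, l), Rational(1, 2)))
Mul(Function('E')(Mul(-95, Pow(Function('D')(Function('U')(-1)), -1))), v) = Mul(Pow(Mul(-95, Pow(Pow(Add(-5, 0), Rational(1, 2)), -1)), 2), 1) = Mul(Pow(Mul(-95, Pow(Pow(-5, Rational(1, 2)), -1)), 2), 1) = Mul(Pow(Mul(-95, Pow(Mul(I, Pow(5, Rational(1, 2))), -1)), 2), 1) = Mul(Pow(Mul(-95, Mul(Rational(-1, 5), I, Pow(5, Rational(1, 2)))), 2), 1) = Mul(Pow(Mul(19, I, Pow(5, Rational(1, 2))), 2), 1) = Mul(-1805, 1) = -1805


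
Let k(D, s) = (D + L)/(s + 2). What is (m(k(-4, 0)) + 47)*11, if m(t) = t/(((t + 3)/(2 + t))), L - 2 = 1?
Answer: 5137/10 ≈ 513.70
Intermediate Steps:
L = 3 (L = 2 + 1 = 3)
k(D, s) = (3 + D)/(2 + s) (k(D, s) = (D + 3)/(s + 2) = (3 + D)/(2 + s))
m(t) = t*(2 + t)/(3 + t) (m(t) = t/(((3 + t)/(2 + t))) = t*((2 + t)/(3 + t)) = t*(2 + t)/(3 + t))
(m(k(-4, 0)) + 47)*11 = (((3 - 4)/(2 + 0))*(2 + (3 - 4)/(2 + 0))/(3 + (3 - 4)/(2 + 0)) + 47)*11 = ((-1/2)*(2 - 1/2)/(3 - 1/2) + 47)*11 = (((1/2)*(-1))*(2 + (1/2)*(-1))/(3 + (1/2)*(-1)) + 47)*11 = (-(2 - 1/2)/(2*(3 - 1/2)) + 47)*11 = (-1/2*3/2/5/2 + 47)*11 = (-1/2*2/5*3/2 + 47)*11 = (-3/10 + 47)*11 = (467/10)*11 = 5137/10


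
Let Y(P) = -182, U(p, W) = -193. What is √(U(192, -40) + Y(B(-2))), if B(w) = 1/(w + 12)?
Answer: 5*I*√15 ≈ 19.365*I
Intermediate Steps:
B(w) = 1/(12 + w)
√(U(192, -40) + Y(B(-2))) = √(-193 - 182) = √(-375) = 5*I*√15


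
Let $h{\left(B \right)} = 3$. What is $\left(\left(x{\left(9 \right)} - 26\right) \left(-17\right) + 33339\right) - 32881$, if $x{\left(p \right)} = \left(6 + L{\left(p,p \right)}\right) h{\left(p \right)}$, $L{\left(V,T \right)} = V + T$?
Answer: $-324$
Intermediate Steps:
$L{\left(V,T \right)} = T + V$
$x{\left(p \right)} = 18 + 6 p$ ($x{\left(p \right)} = \left(6 + \left(p + p\right)\right) 3 = \left(6 + 2 p\right) 3 = 18 + 6 p$)
$\left(\left(x{\left(9 \right)} - 26\right) \left(-17\right) + 33339\right) - 32881 = \left(\left(\left(18 + 6 \cdot 9\right) - 26\right) \left(-17\right) + 33339\right) - 32881 = \left(\left(\left(18 + 54\right) - 26\right) \left(-17\right) + 33339\right) - 32881 = \left(\left(72 - 26\right) \left(-17\right) + 33339\right) - 32881 = \left(46 \left(-17\right) + 33339\right) - 32881 = \left(-782 + 33339\right) - 32881 = 32557 - 32881 = -324$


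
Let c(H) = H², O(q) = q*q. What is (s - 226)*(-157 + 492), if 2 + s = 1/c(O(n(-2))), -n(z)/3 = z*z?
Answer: -1583815345/20736 ≈ -76380.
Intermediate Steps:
n(z) = -3*z² (n(z) = -3*z*z = -3*z²)
O(q) = q²
s = -41471/20736 (s = -2 + 1/(((-3*(-2)²)²)²) = -2 + 1/(((-3*4)²)²) = -2 + 1/(((-12)²)²) = -2 + 1/(144²) = -2 + 1/20736 = -41471/20736 ≈ -2.0000)
(s - 226)*(-157 + 492) = (-41471/20736 - 226)*(-157 + 492) = -4727807/20736*335 = -1583815345/20736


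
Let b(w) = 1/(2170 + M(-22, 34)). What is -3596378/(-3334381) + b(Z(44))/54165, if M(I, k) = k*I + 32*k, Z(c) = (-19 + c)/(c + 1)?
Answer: 488942517403081/453322934631150 ≈ 1.0786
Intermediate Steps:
Z(c) = (-19 + c)/(1 + c)
M(I, k) = 32*k + I*k (M(I, k) = I*k + 32*k = 32*k + I*k)
b(w) = 1/2510 (b(w) = 1/(2170 + 34*(32 - 22)) = 1/(2170 + 34*10) = 1/(2170 + 340) = 1/2510)
-3596378/(-3334381) + b(Z(44))/54165 = -3596378/(-3334381) + (1/2510)/54165 = -3596378*(-1/3334381) + (1/2510)*(1/54165) = 3596378/3334381 + 1/135954150 = 488942517403081/453322934631150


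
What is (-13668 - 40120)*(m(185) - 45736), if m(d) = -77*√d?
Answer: 2460047968 + 4141676*√185 ≈ 2.5164e+9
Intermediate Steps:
(-13668 - 40120)*(m(185) - 45736) = (-13668 - 40120)*(-77*√185 - 45736) = -53788*(-45736 - 77*√185) = 2460047968 + 4141676*√185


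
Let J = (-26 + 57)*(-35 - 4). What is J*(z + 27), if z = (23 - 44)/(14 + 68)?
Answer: -2651337/82 ≈ -32333.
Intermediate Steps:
J = -1209 (J = 31*(-39) = -1209)
z = -21/82 ≈ -0.25610
J*(z + 27) = -1209*(-21/82 + 27) = -1209*2193/82 = -2651337/82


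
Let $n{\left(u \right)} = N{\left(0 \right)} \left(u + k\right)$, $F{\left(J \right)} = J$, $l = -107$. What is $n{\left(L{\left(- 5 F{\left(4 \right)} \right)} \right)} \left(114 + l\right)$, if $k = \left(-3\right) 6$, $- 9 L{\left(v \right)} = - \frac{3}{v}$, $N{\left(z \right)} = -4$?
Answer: $\frac{7567}{15} \approx 504.47$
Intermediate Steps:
$L{\left(v \right)} = \frac{1}{3 v}$ ($L{\left(v \right)} = - \frac{\left(-3\right) \frac{1}{v}}{9} = \frac{1}{3 v}$)
$k = -18$
$n{\left(u \right)} = 72 - 4 u$ ($n{\left(u \right)} = - 4 \left(u - 18\right) = - 4 \left(-18 + u\right) = 72 - 4 u$)
$n{\left(L{\left(- 5 F{\left(4 \right)} \right)} \right)} \left(114 + l\right) = \left(72 - 4 \frac{1}{3 \left(\left(-5\right) 4\right)}\right) \left(114 - 107\right) = \left(72 - 4 \frac{1}{3 \left(-20\right)}\right) 7 = \left(72 - 4 \cdot \frac{1}{3} \left(- \frac{1}{20}\right)\right) 7 = \left(72 - - \frac{1}{15}\right) 7 = \left(72 + \frac{1}{15}\right) 7 = \frac{1081}{15} \cdot 7 = \frac{7567}{15}$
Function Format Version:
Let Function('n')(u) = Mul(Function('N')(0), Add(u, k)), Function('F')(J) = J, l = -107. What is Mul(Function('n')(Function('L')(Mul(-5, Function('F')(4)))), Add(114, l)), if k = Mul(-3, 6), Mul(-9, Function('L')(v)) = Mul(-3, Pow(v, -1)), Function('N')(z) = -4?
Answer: Rational(7567, 15) ≈ 504.47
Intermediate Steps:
Function('L')(v) = Mul(Rational(1, 3), Pow(v, -1)) (Function('L')(v) = Mul(Rational(-1, 9), Mul(-3, Pow(v, -1))) = Mul(Rational(1, 3), Pow(v, -1)))
k = -18
Function('n')(u) = Add(72, Mul(-4, u)) (Function('n')(u) = Mul(-4, Add(u, -18)) = Mul(-4, Add(-18, u)) = Add(72, Mul(-4, u)))
Mul(Function('n')(Function('L')(Mul(-5, Function('F')(4)))), Add(114, l)) = Mul(Add(72, Mul(-4, Mul(Rational(1, 3), Pow(Mul(-5, 4), -1)))), Add(114, -107)) = Mul(Add(72, Mul(-4, Mul(Rational(1, 3), Pow(-20, -1)))), 7) = Mul(Add(72, Mul(-4, Mul(Rational(1, 3), Rational(-1, 20)))), 7) = Mul(Add(72, Mul(-4, Rational(-1, 60))), 7) = Mul(Add(72, Rational(1, 15)), 7) = Mul(Rational(1081, 15), 7) = Rational(7567, 15)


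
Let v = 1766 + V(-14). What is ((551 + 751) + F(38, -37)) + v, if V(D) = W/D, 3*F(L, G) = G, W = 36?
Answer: 64115/21 ≈ 3053.1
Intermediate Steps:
F(L, G) = G/3
V(D) = 36/D
v = 12344/7 (v = 1766 + 36/(-14) = 1766 + 36*(-1/14) = 1766 - 18/7 = 12344/7 ≈ 1763.4)
((551 + 751) + F(38, -37)) + v = ((551 + 751) + (⅓)*(-37)) + 12344/7 = (1302 - 37/3) + 12344/7 = 3869/3 + 12344/7 = 64115/21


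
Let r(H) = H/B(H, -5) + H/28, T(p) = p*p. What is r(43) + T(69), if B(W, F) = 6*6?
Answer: 300115/63 ≈ 4763.7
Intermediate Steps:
B(W, F) = 36
T(p) = p²
r(H) = 4*H/63 (r(H) = H/36 + H/28 = 4*H/63)
r(43) + T(69) = (4/63)*43 + 69² = 172/63 + 4761 = 300115/63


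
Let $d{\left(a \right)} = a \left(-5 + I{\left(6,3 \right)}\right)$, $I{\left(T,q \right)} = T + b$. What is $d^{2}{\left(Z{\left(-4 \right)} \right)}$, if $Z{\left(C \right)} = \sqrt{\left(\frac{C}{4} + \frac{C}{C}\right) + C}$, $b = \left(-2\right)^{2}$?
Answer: $-100$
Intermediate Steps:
$b = 4$
$I{\left(T,q \right)} = 4 + T$ ($I{\left(T,q \right)} = T + 4 = 4 + T$)
$Z{\left(C \right)} = \sqrt{1 + \frac{5 C}{4}}$ ($Z{\left(C \right)} = \sqrt{\left(C \frac{1}{4} + 1\right) + C} = \sqrt{\left(\frac{C}{4} + 1\right) + C} = \sqrt{\left(1 + \frac{C}{4}\right) + C} = \sqrt{1 + \frac{5 C}{4}}$)
$d{\left(a \right)} = 5 a$ ($d{\left(a \right)} = a \left(-5 + \left(4 + 6\right)\right) = a \left(-5 + 10\right) = a 5 = 5 a$)
$d^{2}{\left(Z{\left(-4 \right)} \right)} = \left(5 \frac{\sqrt{4 + 5 \left(-4\right)}}{2}\right)^{2} = \left(5 \frac{\sqrt{4 - 20}}{2}\right)^{2} = \left(5 \frac{\sqrt{-16}}{2}\right)^{2} = \left(5 \frac{4 i}{2}\right)^{2} = \left(5 \cdot 2 i\right)^{2} = \left(10 i\right)^{2} = -100$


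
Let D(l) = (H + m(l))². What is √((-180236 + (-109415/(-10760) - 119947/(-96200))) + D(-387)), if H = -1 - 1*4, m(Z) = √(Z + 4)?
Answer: √(-302322574343491299 - 16741513321000*I*√383)/1293890 ≈ 0.23027 - 424.95*I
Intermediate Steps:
m(Z) = √(4 + Z)
H = -5 (H = -1 - 4 = -5)
D(l) = (-5 + √(4 + l))²
√((-180236 + (-109415/(-10760) - 119947/(-96200))) + D(-387)) = √((-180236 + (-109415/(-10760) - 119947/(-96200))) + (-5 + √(4 - 387))²) = √((-180236 + (-109415*(-1/10760) - 119947*(-1/96200))) + (-5 + √(-383))²) = √((-180236 + (21883/2152 + 119947/96200)) + (-5 + I*√383)²) = √((-180236 + 147704409/12938900) + (-5 + I*√383)²) = √(-2331907875991/12938900 + (-5 + I*√383)²)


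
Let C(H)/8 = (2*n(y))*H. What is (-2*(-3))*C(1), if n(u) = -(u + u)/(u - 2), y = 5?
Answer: -320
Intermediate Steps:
n(u) = -2*u/(-2 + u)
C(H) = -160*H/3 (C(H) = 8*((2*(-2*5/(-2 + 5)))*H) = 8*((2*(-2*5/3))*H) = 8*((2*(-2*5*⅓))*H) = 8*((2*(-10/3))*H) = 8*(-20*H/3) = -160*H/3)
(-2*(-3))*C(1) = (-2*(-3))*(-160/3*1) = 6*(-160/3) = -320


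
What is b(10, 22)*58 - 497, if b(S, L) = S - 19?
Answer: -1019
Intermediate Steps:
b(S, L) = -19 + S
b(10, 22)*58 - 497 = (-19 + 10)*58 - 497 = -9*58 - 497 = -522 - 497 = -1019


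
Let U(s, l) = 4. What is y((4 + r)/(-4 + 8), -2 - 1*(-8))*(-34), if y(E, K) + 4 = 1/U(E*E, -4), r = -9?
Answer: 255/2 ≈ 127.50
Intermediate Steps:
y(E, K) = -15/4 (y(E, K) = -4 + 1/4 = -4 + ¼ = -15/4)
y((4 + r)/(-4 + 8), -2 - 1*(-8))*(-34) = -15/4*(-34) = 255/2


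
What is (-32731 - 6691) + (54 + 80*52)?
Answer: -35208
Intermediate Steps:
(-32731 - 6691) + (54 + 80*52) = -39422 + (54 + 4160) = -39422 + 4214 = -35208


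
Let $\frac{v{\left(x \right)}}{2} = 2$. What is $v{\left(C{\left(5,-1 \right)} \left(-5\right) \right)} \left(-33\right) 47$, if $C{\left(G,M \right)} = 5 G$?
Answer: $-6204$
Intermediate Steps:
$v{\left(x \right)} = 4$ ($v{\left(x \right)} = 2 \cdot 2 = 4$)
$v{\left(C{\left(5,-1 \right)} \left(-5\right) \right)} \left(-33\right) 47 = 4 \left(-33\right) 47 = \left(-132\right) 47 = -6204$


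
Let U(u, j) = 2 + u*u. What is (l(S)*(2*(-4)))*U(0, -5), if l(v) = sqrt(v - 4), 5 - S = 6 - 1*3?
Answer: -16*I*sqrt(2) ≈ -22.627*I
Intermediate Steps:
U(u, j) = 2 + u**2
S = 2 (S = 5 - (6 - 1*3) = 5 - (6 - 3) = 5 - 1*3 = 5 - 3 = 2)
l(v) = sqrt(-4 + v)
(l(S)*(2*(-4)))*U(0, -5) = (sqrt(-4 + 2)*(2*(-4)))*(2 + 0**2) = (sqrt(-2)*(-8))*(2 + 0) = ((I*sqrt(2))*(-8))*2 = -8*I*sqrt(2)*2 = -16*I*sqrt(2)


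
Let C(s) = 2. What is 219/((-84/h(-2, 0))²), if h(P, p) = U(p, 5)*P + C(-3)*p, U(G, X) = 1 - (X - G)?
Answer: 292/147 ≈ 1.9864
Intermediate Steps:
U(G, X) = 1 + G - X (U(G, X) = 1 + (G - X) = 1 + G - X)
h(P, p) = 2*p + P*(-4 + p) (h(P, p) = (1 + p - 1*5)*P + 2*p = (1 + p - 5)*P + 2*p = (-4 + p)*P + 2*p = P*(-4 + p) + 2*p = 2*p + P*(-4 + p))
219/((-84/h(-2, 0))²) = 219/((-84/(2*0 - 2*(-4 + 0)))²) = 219/((-84/(0 - 2*(-4)))²) = 219/((-84/(0 + 8))²) = 219/((-84/8)²) = 219/((-84*⅛)²) = 219/((-21/2)²) = 219/(441/4) = 219*(4/441) = 292/147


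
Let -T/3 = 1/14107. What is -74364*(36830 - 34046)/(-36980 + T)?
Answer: 2920563407232/521676863 ≈ 5598.4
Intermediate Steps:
T = -3/14107 ≈ -0.00021266
-74364*(36830 - 34046)/(-36980 + T) = -74364*(36830 - 34046)/(-36980 - 3/14107) = -74364/((-521676863/14107/2784)) = -74364/((-521676863/14107*1/2784)) = -74364/(-521676863/39273888) = -74364*(-39273888/521676863) = 2920563407232/521676863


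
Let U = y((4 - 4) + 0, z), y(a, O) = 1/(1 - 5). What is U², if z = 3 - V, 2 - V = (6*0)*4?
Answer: 1/16 ≈ 0.062500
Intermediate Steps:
V = 2 (V = 2 - 6*0*4 = 2 - 0*4 = 2 - 1*0 = 2 + 0 = 2)
z = 1 (z = 3 - 1*2 = 3 - 2 = 1)
y(a, O) = -¼ (y(a, O) = 1/(-4) = -¼)
U = -¼ ≈ -0.25000
U² = (-¼)² = 1/16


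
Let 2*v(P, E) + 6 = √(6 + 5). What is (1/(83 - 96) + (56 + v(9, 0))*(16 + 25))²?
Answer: 3194922995/676 + 1158168*√11/13 ≈ 5.0217e+6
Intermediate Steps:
v(P, E) = -3 + √11/2 (v(P, E) = -3 + √(6 + 5)/2 = -3 + √11/2)
(1/(83 - 96) + (56 + v(9, 0))*(16 + 25))² = (1/(83 - 96) + (56 + (-3 + √11/2))*(16 + 25))² = (1/(-13) + (53 + √11/2)*41)² = (-1/13 + (2173 + 41*√11/2))² = (28248/13 + 41*√11/2)²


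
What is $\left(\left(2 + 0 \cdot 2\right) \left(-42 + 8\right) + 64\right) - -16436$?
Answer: $16432$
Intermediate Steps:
$\left(\left(2 + 0 \cdot 2\right) \left(-42 + 8\right) + 64\right) - -16436 = \left(\left(2 + 0\right) \left(-34\right) + 64\right) + 16436 = \left(2 \left(-34\right) + 64\right) + 16436 = \left(-68 + 64\right) + 16436 = -4 + 16436 = 16432$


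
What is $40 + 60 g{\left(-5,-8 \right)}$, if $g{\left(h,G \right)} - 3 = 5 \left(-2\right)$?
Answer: $-380$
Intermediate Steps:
$g{\left(h,G \right)} = -7$ ($g{\left(h,G \right)} = 3 + 5 \left(-2\right) = 3 - 10 = -7$)
$40 + 60 g{\left(-5,-8 \right)} = 40 + 60 \left(-7\right) = 40 - 420 = -380$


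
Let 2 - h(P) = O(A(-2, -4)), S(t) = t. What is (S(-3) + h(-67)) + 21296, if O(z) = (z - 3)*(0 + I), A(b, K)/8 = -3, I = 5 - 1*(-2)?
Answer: 21484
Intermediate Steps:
I = 7 (I = 5 + 2 = 7)
A(b, K) = -24 (A(b, K) = 8*(-3) = -24)
O(z) = -21 + 7*z (O(z) = (z - 3)*(0 + 7) = (-3 + z)*7 = -21 + 7*z)
h(P) = 191 (h(P) = 2 - (-21 + 7*(-24)) = 2 - (-21 - 168) = 2 - 1*(-189) = 2 + 189 = 191)
(S(-3) + h(-67)) + 21296 = (-3 + 191) + 21296 = 188 + 21296 = 21484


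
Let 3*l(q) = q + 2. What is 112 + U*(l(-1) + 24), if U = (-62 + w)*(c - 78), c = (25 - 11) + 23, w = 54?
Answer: 24280/3 ≈ 8093.3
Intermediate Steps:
c = 37 (c = 14 + 23 = 37)
l(q) = 2/3 + q/3 (l(q) = (q + 2)/3 = (2 + q)/3 = 2/3 + q/3)
U = 328 (U = (-62 + 54)*(37 - 78) = -8*(-41) = 328)
112 + U*(l(-1) + 24) = 112 + 328*((2/3 + (1/3)*(-1)) + 24) = 112 + 328*((2/3 - 1/3) + 24) = 112 + 328*(1/3 + 24) = 112 + 328*(73/3) = 112 + 23944/3 = 24280/3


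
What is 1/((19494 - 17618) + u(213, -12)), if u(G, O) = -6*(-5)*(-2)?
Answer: 1/1816 ≈ 0.00055066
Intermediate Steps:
u(G, O) = -60 (u(G, O) = 30*(-2) = -60)
1/((19494 - 17618) + u(213, -12)) = 1/((19494 - 17618) - 60) = 1/(1876 - 60) = 1/1816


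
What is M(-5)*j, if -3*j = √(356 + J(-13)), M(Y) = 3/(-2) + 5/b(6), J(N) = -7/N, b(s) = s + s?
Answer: √6695/12 ≈ 6.8186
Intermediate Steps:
b(s) = 2*s
M(Y) = -13/12 (M(Y) = 3/(-2) + 5/((2*6)) = 3*(-½) + 5/12 = -3/2 + 5*(1/12) = -3/2 + 5/12 = -13/12)
j = -√6695/13 (j = -√(356 - 7/(-13))/3 = -√(356 - 7*(-1/13))/3 = -√(356 + 7/13)/3 = -√6695/13 ≈ -6.2941)
M(-5)*j = -(-1)*√6695/12 = √6695/12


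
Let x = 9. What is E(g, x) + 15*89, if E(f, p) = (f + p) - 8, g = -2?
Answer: 1334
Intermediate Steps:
E(f, p) = -8 + f + p
E(g, x) + 15*89 = (-8 - 2 + 9) + 15*89 = -1 + 1335 = 1334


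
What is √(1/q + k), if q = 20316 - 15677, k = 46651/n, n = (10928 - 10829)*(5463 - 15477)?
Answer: I*√909767762685858/139364838 ≈ 0.21643*I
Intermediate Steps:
n = -991386 (n = 99*(-10014) = -991386)
k = -4241/90126 (k = 46651/(-991386) = 46651*(-1/991386) = -4241/90126 ≈ -0.047056)
q = 4639
√(1/q + k) = √(1/4639 - 4241/90126) = √(-19583873/418094514) = I*√909767762685858/139364838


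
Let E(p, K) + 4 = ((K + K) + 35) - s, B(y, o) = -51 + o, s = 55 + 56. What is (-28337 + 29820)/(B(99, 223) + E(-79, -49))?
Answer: -1483/6 ≈ -247.17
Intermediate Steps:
s = 111
E(p, K) = -80 + 2*K (E(p, K) = -4 + (((K + K) + 35) - 1*111) = -4 + ((2*K + 35) - 111) = -4 + ((35 + 2*K) - 111) = -4 + (-76 + 2*K) = -80 + 2*K)
(-28337 + 29820)/(B(99, 223) + E(-79, -49)) = (-28337 + 29820)/((-51 + 223) + (-80 + 2*(-49))) = 1483/(172 + (-80 - 98)) = 1483/(172 - 178) = 1483/(-6) = 1483*(-⅙) = -1483/6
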